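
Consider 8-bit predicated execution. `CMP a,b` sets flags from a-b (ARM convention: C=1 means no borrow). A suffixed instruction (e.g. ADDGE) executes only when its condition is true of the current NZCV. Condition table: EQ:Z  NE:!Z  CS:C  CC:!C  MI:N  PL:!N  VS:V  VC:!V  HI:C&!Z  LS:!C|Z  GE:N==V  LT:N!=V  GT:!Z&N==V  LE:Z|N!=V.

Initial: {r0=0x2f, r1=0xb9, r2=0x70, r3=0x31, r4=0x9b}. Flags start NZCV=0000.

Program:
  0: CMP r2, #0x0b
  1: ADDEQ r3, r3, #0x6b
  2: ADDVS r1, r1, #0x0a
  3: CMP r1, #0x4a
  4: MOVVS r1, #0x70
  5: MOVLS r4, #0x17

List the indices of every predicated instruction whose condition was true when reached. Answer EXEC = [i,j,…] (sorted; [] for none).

[0] flags=0010 → (cmp)
[1] flags=0010 EQ?F → skip
[2] flags=0010 VS?F → skip
[3] flags=0011 → (cmp)
[4] flags=0011 VS?T → r1=0x70
[5] flags=0011 LS?F → skip

EXEC = [4]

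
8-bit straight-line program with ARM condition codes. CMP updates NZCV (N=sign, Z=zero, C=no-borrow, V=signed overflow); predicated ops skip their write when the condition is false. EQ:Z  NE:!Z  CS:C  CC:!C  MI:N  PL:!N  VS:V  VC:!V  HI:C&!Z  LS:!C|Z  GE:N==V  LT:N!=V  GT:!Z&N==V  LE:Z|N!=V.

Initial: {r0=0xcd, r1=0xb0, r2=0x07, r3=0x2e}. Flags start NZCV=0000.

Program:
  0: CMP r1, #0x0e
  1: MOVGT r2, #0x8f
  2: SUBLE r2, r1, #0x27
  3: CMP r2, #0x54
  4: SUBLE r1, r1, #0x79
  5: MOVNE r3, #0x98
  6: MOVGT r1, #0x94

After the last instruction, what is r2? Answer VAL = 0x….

[0] flags=1010 → (cmp)
[1] flags=1010 GT?F → skip
[2] flags=1010 LE?T → r2=0x89
[3] flags=0011 → (cmp)
[4] flags=0011 LE?T → r1=0x37
[5] flags=0011 NE?T → r3=0x98
[6] flags=0011 GT?F → skip

VAL = 0x89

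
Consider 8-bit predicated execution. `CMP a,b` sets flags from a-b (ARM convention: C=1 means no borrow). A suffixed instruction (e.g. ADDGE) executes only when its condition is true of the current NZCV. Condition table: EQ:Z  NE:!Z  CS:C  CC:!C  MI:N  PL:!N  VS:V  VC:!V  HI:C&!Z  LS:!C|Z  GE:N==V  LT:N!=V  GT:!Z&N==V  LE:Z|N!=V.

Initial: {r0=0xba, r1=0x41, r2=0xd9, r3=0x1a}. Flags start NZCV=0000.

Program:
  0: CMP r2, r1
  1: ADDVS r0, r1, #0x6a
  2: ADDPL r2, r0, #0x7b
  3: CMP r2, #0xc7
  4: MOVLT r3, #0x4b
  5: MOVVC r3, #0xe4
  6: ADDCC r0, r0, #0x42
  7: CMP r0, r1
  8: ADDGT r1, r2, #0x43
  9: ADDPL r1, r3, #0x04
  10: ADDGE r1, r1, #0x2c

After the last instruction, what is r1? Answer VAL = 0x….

VAL = 0xe8

0: ✓ CMP  NZCV=1010
1: · ADDVS
2: · ADDPL
3: ✓ CMP  NZCV=0010
4: · MOVLT
5: ✓ MOVVC  r3←0xe4
6: · ADDCC
7: ✓ CMP  NZCV=0011
8: · ADDGT
9: ✓ ADDPL  r1←0xe8
10: · ADDGE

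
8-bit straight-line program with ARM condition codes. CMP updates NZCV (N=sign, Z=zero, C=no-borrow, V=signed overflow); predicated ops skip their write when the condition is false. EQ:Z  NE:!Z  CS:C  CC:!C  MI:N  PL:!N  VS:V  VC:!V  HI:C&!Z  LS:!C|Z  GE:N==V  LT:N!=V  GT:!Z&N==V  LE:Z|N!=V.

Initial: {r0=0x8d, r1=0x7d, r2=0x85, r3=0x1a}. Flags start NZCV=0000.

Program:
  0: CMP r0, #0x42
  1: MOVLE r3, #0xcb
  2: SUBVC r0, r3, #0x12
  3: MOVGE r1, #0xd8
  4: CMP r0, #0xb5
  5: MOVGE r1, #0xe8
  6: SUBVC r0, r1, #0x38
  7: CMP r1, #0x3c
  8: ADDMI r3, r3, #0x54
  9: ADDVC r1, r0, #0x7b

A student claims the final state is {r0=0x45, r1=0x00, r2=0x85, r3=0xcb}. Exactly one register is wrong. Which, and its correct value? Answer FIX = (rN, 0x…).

FIX = (r1, 0xc0)

0: ✓ CMP  NZCV=0011
1: ✓ MOVLE  r3←0xcb
2: · SUBVC
3: · MOVGE
4: ✓ CMP  NZCV=1000
5: · MOVGE
6: ✓ SUBVC  r0←0x45
7: ✓ CMP  NZCV=0010
8: · ADDMI
9: ✓ ADDVC  r1←0xc0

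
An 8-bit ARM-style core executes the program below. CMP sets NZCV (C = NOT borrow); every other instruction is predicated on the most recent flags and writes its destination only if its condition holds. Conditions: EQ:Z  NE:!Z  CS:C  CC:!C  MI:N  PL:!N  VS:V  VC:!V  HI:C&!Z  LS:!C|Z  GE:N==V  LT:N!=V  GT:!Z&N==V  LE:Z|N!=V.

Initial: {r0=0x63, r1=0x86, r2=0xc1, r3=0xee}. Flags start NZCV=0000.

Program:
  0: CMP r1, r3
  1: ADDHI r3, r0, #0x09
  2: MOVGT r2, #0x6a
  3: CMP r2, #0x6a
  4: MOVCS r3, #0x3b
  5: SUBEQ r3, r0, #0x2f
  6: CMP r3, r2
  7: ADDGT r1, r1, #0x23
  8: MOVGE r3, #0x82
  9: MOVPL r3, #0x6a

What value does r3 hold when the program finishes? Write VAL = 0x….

[0] flags=1000 → (cmp)
[1] flags=1000 HI?F → skip
[2] flags=1000 GT?F → skip
[3] flags=0011 → (cmp)
[4] flags=0011 CS?T → r3=0x3b
[5] flags=0011 EQ?F → skip
[6] flags=0000 → (cmp)
[7] flags=0000 GT?T → r1=0xa9
[8] flags=0000 GE?T → r3=0x82
[9] flags=0000 PL?T → r3=0x6a

VAL = 0x6a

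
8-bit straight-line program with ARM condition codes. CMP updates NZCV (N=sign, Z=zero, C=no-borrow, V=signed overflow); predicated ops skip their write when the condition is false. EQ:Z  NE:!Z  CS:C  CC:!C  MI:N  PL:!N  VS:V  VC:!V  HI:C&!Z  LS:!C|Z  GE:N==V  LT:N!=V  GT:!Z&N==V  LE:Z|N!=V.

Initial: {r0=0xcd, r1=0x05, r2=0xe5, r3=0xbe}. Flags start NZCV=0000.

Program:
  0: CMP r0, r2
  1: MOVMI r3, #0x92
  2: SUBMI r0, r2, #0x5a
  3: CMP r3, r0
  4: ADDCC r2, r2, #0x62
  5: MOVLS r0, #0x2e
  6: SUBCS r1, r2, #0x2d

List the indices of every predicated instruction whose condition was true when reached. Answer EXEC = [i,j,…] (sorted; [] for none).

0: ✓ CMP  NZCV=1000
1: ✓ MOVMI  r3←0x92
2: ✓ SUBMI  r0←0x8b
3: ✓ CMP  NZCV=0010
4: · ADDCC
5: · MOVLS
6: ✓ SUBCS  r1←0xb8

EXEC = [1,2,6]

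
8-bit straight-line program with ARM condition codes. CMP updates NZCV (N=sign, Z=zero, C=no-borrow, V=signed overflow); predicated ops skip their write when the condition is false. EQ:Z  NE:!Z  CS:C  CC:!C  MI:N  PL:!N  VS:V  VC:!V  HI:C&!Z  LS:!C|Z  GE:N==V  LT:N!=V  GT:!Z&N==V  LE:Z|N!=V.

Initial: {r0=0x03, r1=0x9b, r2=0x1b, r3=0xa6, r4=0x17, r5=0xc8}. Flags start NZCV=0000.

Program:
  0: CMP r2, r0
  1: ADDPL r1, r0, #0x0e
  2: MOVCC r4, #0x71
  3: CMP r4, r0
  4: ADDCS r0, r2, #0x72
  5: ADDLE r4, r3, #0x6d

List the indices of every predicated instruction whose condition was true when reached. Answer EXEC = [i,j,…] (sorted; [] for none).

EXEC = [1,4]

0: ✓ CMP  NZCV=0010
1: ✓ ADDPL  r1←0x11
2: · MOVCC
3: ✓ CMP  NZCV=0010
4: ✓ ADDCS  r0←0x8d
5: · ADDLE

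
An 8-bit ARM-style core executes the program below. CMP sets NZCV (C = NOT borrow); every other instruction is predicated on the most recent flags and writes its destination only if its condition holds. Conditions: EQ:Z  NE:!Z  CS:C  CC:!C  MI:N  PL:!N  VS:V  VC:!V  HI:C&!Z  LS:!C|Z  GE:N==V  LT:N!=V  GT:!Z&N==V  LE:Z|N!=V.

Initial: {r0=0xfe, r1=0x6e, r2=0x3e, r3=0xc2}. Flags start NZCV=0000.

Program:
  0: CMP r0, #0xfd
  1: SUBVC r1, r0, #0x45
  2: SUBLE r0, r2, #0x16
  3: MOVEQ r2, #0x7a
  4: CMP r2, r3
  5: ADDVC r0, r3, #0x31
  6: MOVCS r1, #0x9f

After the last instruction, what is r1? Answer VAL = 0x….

VAL = 0xb9

0: ✓ CMP  NZCV=0010
1: ✓ SUBVC  r1←0xb9
2: · SUBLE
3: · MOVEQ
4: ✓ CMP  NZCV=0000
5: ✓ ADDVC  r0←0xf3
6: · MOVCS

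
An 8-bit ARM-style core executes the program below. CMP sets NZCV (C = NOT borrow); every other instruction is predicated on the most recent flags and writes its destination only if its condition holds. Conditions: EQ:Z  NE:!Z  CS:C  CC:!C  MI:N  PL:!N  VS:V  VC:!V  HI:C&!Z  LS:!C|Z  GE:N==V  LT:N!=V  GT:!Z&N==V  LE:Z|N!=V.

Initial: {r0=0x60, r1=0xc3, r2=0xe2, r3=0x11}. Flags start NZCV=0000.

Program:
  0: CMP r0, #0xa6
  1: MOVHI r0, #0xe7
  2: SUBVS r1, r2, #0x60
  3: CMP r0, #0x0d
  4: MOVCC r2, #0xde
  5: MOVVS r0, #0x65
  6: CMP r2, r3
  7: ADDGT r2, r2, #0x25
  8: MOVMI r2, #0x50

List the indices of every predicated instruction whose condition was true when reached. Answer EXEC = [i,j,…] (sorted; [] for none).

EXEC = [2,8]

0: ✓ CMP  NZCV=1001
1: · MOVHI
2: ✓ SUBVS  r1←0x82
3: ✓ CMP  NZCV=0010
4: · MOVCC
5: · MOVVS
6: ✓ CMP  NZCV=1010
7: · ADDGT
8: ✓ MOVMI  r2←0x50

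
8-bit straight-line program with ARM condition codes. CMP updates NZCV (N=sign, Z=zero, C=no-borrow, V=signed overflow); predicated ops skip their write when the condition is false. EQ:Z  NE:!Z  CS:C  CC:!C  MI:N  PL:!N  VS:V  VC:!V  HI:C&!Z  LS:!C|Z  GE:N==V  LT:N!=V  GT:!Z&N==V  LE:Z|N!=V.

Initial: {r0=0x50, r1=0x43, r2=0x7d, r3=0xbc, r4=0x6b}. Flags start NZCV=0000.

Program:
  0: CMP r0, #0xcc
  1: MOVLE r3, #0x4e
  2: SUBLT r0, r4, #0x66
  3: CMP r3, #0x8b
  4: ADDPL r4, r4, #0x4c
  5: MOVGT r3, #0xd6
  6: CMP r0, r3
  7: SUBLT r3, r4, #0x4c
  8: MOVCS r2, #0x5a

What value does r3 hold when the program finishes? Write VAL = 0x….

VAL = 0xd6

0: ✓ CMP  NZCV=1001
1: · MOVLE
2: · SUBLT
3: ✓ CMP  NZCV=0010
4: ✓ ADDPL  r4←0xb7
5: ✓ MOVGT  r3←0xd6
6: ✓ CMP  NZCV=0000
7: · SUBLT
8: · MOVCS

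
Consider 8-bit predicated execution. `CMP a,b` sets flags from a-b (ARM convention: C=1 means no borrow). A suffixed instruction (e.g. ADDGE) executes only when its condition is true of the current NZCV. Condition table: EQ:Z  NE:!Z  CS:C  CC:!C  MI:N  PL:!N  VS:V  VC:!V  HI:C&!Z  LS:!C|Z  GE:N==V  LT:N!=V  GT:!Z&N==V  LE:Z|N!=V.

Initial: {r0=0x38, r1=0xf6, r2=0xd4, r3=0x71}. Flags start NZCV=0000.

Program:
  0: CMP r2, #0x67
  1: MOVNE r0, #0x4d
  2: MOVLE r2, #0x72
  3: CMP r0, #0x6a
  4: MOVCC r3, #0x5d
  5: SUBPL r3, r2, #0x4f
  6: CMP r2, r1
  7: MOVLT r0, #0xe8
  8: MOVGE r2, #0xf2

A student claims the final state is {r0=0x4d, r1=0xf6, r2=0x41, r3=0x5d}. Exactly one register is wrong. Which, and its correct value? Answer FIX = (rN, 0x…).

[0] flags=0011 → (cmp)
[1] flags=0011 NE?T → r0=0x4d
[2] flags=0011 LE?T → r2=0x72
[3] flags=1000 → (cmp)
[4] flags=1000 CC?T → r3=0x5d
[5] flags=1000 PL?F → skip
[6] flags=0000 → (cmp)
[7] flags=0000 LT?F → skip
[8] flags=0000 GE?T → r2=0xf2

FIX = (r2, 0xf2)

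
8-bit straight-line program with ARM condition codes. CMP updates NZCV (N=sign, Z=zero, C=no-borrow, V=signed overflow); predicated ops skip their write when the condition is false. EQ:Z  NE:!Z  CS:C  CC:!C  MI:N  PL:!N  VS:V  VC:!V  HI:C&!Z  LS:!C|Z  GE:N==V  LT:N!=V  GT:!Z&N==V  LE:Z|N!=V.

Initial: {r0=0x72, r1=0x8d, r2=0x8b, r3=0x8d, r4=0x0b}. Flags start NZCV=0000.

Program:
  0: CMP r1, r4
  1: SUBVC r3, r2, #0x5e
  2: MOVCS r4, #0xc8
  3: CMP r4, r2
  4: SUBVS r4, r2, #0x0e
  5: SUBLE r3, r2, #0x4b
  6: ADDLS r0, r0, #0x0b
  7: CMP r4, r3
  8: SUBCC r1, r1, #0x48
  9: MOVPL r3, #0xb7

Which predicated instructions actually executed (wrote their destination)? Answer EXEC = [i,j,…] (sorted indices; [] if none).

EXEC = [1,2]

[0] flags=1010 → (cmp)
[1] flags=1010 VC?T → r3=0x2d
[2] flags=1010 CS?T → r4=0xc8
[3] flags=0010 → (cmp)
[4] flags=0010 VS?F → skip
[5] flags=0010 LE?F → skip
[6] flags=0010 LS?F → skip
[7] flags=1010 → (cmp)
[8] flags=1010 CC?F → skip
[9] flags=1010 PL?F → skip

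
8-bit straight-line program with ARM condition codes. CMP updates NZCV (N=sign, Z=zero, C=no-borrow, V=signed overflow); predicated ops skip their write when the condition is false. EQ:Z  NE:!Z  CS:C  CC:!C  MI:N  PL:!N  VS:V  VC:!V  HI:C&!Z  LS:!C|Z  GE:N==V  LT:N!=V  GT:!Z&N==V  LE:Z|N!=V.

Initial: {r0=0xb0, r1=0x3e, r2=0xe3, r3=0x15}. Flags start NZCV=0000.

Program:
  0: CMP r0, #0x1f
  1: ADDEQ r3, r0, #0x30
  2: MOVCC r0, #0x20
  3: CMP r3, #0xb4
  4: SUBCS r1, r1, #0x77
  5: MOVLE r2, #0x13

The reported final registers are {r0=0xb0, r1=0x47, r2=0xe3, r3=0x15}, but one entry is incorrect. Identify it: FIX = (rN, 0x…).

FIX = (r1, 0x3e)

[0] flags=1010 → (cmp)
[1] flags=1010 EQ?F → skip
[2] flags=1010 CC?F → skip
[3] flags=0000 → (cmp)
[4] flags=0000 CS?F → skip
[5] flags=0000 LE?F → skip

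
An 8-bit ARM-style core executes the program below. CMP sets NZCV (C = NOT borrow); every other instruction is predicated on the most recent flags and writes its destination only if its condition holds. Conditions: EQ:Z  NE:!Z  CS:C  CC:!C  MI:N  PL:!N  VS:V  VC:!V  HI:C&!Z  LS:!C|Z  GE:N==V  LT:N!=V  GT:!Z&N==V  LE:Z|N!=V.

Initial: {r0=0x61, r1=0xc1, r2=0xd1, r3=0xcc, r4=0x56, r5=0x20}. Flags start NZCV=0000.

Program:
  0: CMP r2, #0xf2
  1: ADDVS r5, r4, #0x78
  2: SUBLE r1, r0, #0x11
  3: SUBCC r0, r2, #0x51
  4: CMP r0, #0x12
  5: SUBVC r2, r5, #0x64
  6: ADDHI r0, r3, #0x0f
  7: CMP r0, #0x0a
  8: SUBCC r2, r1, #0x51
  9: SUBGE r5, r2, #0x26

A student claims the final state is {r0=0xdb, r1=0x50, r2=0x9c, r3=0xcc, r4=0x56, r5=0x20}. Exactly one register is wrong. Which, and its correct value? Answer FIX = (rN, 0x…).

0: ✓ CMP  NZCV=1000
1: · ADDVS
2: ✓ SUBLE  r1←0x50
3: ✓ SUBCC  r0←0x80
4: ✓ CMP  NZCV=0011
5: · SUBVC
6: ✓ ADDHI  r0←0xdb
7: ✓ CMP  NZCV=1010
8: · SUBCC
9: · SUBGE

FIX = (r2, 0xd1)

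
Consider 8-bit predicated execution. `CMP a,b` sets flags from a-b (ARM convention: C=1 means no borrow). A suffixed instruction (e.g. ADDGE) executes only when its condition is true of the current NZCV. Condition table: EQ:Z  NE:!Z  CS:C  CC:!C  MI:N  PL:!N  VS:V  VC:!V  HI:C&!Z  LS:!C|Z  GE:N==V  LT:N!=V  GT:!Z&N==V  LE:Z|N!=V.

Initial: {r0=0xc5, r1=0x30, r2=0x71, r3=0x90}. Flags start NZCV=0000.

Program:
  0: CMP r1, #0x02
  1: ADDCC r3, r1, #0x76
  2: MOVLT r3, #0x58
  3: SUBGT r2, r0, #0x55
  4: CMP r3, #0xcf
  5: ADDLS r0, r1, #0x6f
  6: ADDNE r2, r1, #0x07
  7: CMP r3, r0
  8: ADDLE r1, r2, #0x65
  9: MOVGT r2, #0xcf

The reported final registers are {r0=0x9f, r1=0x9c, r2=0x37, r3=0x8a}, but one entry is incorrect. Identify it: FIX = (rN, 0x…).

[0] flags=0010 → (cmp)
[1] flags=0010 CC?F → skip
[2] flags=0010 LT?F → skip
[3] flags=0010 GT?T → r2=0x70
[4] flags=1000 → (cmp)
[5] flags=1000 LS?T → r0=0x9f
[6] flags=1000 NE?T → r2=0x37
[7] flags=1000 → (cmp)
[8] flags=1000 LE?T → r1=0x9c
[9] flags=1000 GT?F → skip

FIX = (r3, 0x90)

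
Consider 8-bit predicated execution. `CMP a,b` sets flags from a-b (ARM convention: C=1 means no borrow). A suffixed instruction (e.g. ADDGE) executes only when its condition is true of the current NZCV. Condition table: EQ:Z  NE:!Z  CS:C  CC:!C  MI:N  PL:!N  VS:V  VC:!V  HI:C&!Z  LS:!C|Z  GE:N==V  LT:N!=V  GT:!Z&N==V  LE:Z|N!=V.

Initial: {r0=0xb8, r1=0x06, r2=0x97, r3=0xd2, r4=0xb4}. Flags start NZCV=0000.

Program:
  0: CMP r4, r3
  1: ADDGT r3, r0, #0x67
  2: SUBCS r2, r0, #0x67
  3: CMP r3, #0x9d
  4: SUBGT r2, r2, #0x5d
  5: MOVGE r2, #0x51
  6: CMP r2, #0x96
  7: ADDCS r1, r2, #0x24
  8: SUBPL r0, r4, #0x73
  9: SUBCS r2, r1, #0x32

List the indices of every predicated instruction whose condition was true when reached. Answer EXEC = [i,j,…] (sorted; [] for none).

0: ✓ CMP  NZCV=1000
1: · ADDGT
2: · SUBCS
3: ✓ CMP  NZCV=0010
4: ✓ SUBGT  r2←0x3a
5: ✓ MOVGE  r2←0x51
6: ✓ CMP  NZCV=1001
7: · ADDCS
8: · SUBPL
9: · SUBCS

EXEC = [4,5]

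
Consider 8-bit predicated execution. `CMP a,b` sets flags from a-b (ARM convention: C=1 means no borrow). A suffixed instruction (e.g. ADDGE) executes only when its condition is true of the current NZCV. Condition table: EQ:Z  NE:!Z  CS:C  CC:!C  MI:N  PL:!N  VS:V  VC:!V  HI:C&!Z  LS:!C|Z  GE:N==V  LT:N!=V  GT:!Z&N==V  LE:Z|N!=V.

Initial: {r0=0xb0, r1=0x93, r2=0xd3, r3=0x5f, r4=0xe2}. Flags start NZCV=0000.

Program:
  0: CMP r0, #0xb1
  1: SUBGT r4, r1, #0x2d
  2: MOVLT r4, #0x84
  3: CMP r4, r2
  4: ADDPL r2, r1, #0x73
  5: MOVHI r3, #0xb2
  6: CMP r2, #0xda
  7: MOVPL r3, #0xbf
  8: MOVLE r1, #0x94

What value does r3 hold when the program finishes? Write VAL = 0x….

0: ✓ CMP  NZCV=1000
1: · SUBGT
2: ✓ MOVLT  r4←0x84
3: ✓ CMP  NZCV=1000
4: · ADDPL
5: · MOVHI
6: ✓ CMP  NZCV=1000
7: · MOVPL
8: ✓ MOVLE  r1←0x94

VAL = 0x5f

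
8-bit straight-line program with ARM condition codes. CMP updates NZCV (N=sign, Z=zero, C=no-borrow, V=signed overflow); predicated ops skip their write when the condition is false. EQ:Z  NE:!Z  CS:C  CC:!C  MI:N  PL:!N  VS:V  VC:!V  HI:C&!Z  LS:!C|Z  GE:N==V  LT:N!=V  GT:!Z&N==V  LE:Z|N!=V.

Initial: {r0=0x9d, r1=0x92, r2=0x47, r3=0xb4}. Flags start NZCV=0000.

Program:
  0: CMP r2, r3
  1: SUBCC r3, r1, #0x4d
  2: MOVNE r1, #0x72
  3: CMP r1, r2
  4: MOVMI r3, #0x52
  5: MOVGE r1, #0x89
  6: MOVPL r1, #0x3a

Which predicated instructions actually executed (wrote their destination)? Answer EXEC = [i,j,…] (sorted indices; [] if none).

0: ✓ CMP  NZCV=1001
1: ✓ SUBCC  r3←0x45
2: ✓ MOVNE  r1←0x72
3: ✓ CMP  NZCV=0010
4: · MOVMI
5: ✓ MOVGE  r1←0x89
6: ✓ MOVPL  r1←0x3a

EXEC = [1,2,5,6]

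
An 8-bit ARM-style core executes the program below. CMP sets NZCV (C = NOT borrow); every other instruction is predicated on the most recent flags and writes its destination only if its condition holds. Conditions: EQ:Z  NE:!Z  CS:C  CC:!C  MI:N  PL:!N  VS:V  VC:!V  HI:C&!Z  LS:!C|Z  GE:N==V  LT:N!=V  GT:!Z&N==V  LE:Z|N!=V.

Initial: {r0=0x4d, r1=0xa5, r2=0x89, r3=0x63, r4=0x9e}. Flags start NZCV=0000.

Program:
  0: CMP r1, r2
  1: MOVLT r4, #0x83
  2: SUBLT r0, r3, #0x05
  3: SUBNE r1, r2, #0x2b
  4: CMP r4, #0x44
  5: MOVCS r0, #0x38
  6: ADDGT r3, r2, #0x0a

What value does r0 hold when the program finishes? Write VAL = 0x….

VAL = 0x38

[0] flags=0010 → (cmp)
[1] flags=0010 LT?F → skip
[2] flags=0010 LT?F → skip
[3] flags=0010 NE?T → r1=0x5e
[4] flags=0011 → (cmp)
[5] flags=0011 CS?T → r0=0x38
[6] flags=0011 GT?F → skip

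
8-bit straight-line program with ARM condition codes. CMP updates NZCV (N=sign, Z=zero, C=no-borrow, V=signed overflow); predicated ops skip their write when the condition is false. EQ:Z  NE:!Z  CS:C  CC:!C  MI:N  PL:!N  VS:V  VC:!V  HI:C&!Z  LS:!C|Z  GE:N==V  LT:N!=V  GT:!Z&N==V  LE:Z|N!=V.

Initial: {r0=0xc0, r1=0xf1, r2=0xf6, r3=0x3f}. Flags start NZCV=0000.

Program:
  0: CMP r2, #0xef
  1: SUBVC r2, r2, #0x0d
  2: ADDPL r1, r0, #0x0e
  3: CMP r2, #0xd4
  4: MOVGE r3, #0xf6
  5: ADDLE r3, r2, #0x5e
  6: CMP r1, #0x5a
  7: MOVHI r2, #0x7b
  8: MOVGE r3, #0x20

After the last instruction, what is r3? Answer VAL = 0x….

VAL = 0xf6

0: ✓ CMP  NZCV=0010
1: ✓ SUBVC  r2←0xe9
2: ✓ ADDPL  r1←0xce
3: ✓ CMP  NZCV=0010
4: ✓ MOVGE  r3←0xf6
5: · ADDLE
6: ✓ CMP  NZCV=0011
7: ✓ MOVHI  r2←0x7b
8: · MOVGE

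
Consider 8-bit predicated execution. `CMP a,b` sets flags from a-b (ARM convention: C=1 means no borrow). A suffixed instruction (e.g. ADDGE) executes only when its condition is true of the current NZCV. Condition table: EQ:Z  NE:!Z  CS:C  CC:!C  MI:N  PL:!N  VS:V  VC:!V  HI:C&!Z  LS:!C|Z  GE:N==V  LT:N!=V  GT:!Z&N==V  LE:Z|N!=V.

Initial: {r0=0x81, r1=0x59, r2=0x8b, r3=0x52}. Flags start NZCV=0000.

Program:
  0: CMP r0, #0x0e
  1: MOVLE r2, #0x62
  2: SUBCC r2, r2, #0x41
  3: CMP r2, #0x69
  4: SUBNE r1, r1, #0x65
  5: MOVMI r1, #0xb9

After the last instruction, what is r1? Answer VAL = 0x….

VAL = 0xb9

0: ✓ CMP  NZCV=0011
1: ✓ MOVLE  r2←0x62
2: · SUBCC
3: ✓ CMP  NZCV=1000
4: ✓ SUBNE  r1←0xf4
5: ✓ MOVMI  r1←0xb9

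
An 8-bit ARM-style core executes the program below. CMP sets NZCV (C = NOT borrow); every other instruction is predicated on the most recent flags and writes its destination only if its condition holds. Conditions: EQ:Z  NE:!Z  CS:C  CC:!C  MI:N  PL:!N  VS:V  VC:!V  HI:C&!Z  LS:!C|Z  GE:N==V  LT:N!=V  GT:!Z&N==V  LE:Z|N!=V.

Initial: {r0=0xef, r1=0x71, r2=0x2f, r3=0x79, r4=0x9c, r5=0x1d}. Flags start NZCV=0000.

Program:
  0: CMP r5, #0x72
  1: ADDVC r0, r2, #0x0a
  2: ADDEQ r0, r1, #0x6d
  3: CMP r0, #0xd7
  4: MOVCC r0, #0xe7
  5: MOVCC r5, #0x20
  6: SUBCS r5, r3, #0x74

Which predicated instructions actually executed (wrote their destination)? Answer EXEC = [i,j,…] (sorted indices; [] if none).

EXEC = [1,4,5]

[0] flags=1000 → (cmp)
[1] flags=1000 VC?T → r0=0x39
[2] flags=1000 EQ?F → skip
[3] flags=0000 → (cmp)
[4] flags=0000 CC?T → r0=0xe7
[5] flags=0000 CC?T → r5=0x20
[6] flags=0000 CS?F → skip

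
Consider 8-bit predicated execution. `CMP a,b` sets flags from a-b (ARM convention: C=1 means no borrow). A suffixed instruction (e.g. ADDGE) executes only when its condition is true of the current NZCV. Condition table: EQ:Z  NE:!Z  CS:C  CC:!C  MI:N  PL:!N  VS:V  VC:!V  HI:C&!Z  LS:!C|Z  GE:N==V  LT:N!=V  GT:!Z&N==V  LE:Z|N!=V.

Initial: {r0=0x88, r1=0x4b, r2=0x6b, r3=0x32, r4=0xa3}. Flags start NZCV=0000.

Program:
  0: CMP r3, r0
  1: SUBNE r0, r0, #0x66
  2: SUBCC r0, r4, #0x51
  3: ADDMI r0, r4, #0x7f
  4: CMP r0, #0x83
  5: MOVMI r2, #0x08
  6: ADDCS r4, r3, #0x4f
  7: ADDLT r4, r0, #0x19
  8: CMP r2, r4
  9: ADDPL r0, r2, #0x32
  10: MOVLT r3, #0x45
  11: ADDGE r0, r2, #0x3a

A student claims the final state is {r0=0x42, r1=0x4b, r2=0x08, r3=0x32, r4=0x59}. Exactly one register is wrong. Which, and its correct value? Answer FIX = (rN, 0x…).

FIX = (r4, 0xa3)

0: ✓ CMP  NZCV=1001
1: ✓ SUBNE  r0←0x22
2: ✓ SUBCC  r0←0x52
3: ✓ ADDMI  r0←0x22
4: ✓ CMP  NZCV=1001
5: ✓ MOVMI  r2←0x08
6: · ADDCS
7: · ADDLT
8: ✓ CMP  NZCV=0000
9: ✓ ADDPL  r0←0x3a
10: · MOVLT
11: ✓ ADDGE  r0←0x42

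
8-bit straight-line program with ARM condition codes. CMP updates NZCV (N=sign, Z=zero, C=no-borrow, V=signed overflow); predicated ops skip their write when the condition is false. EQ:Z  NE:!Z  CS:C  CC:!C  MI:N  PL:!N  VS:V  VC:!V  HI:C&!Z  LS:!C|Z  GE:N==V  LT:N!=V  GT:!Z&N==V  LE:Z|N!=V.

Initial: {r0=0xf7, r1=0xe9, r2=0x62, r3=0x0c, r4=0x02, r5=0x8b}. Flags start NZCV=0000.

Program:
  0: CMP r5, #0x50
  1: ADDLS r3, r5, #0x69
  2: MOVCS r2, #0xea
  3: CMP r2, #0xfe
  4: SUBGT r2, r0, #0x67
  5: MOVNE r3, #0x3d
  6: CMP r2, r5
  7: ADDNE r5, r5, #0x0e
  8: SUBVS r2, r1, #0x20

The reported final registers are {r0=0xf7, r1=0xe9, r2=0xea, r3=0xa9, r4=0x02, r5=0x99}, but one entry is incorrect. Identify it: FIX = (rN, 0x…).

[0] flags=0011 → (cmp)
[1] flags=0011 LS?F → skip
[2] flags=0011 CS?T → r2=0xea
[3] flags=1000 → (cmp)
[4] flags=1000 GT?F → skip
[5] flags=1000 NE?T → r3=0x3d
[6] flags=0010 → (cmp)
[7] flags=0010 NE?T → r5=0x99
[8] flags=0010 VS?F → skip

FIX = (r3, 0x3d)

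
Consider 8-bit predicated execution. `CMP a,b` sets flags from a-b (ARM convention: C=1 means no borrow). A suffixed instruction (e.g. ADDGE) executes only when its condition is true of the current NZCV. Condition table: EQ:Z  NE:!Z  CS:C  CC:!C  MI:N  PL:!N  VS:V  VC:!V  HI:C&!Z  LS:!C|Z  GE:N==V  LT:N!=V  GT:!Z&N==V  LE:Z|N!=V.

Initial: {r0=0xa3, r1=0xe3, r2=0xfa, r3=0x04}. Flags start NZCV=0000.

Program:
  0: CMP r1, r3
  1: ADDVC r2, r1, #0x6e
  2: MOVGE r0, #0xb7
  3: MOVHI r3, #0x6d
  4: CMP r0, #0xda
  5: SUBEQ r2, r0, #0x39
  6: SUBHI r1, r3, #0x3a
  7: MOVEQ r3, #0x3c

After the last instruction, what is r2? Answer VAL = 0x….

0: ✓ CMP  NZCV=1010
1: ✓ ADDVC  r2←0x51
2: · MOVGE
3: ✓ MOVHI  r3←0x6d
4: ✓ CMP  NZCV=1000
5: · SUBEQ
6: · SUBHI
7: · MOVEQ

VAL = 0x51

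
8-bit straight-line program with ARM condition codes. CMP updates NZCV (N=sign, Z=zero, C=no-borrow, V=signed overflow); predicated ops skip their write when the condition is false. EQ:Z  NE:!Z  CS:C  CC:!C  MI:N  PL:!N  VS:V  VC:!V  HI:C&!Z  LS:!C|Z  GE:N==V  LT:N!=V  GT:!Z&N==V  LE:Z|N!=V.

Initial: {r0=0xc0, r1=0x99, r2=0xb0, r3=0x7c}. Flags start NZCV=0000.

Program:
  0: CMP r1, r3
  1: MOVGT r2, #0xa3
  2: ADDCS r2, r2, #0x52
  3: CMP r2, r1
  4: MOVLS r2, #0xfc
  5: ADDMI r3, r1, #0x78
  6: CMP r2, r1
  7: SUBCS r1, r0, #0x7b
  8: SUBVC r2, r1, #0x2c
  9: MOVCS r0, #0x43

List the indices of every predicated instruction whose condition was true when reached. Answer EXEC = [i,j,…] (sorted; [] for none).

EXEC = [2,4,7,8,9]

[0] flags=0011 → (cmp)
[1] flags=0011 GT?F → skip
[2] flags=0011 CS?T → r2=0x02
[3] flags=0000 → (cmp)
[4] flags=0000 LS?T → r2=0xfc
[5] flags=0000 MI?F → skip
[6] flags=0010 → (cmp)
[7] flags=0010 CS?T → r1=0x45
[8] flags=0010 VC?T → r2=0x19
[9] flags=0010 CS?T → r0=0x43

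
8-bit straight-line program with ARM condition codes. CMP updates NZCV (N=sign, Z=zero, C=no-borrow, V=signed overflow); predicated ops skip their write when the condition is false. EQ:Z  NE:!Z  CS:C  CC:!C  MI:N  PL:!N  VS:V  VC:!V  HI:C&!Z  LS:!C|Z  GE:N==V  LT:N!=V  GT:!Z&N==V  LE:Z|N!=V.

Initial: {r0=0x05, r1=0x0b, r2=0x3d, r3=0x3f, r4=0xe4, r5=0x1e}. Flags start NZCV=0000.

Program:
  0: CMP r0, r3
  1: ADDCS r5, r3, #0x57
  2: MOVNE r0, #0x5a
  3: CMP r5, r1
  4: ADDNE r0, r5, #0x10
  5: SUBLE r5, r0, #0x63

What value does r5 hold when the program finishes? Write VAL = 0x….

VAL = 0x1e

[0] flags=1000 → (cmp)
[1] flags=1000 CS?F → skip
[2] flags=1000 NE?T → r0=0x5a
[3] flags=0010 → (cmp)
[4] flags=0010 NE?T → r0=0x2e
[5] flags=0010 LE?F → skip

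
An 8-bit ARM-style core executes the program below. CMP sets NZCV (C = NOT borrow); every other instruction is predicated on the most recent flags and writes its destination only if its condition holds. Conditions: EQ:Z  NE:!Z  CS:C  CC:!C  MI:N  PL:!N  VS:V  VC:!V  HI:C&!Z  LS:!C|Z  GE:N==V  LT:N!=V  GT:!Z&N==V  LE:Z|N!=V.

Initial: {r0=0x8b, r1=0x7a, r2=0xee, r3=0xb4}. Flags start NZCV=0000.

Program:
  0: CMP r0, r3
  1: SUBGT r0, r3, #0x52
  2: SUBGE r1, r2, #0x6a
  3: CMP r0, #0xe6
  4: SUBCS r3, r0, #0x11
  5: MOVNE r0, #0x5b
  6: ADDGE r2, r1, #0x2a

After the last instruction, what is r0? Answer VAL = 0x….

[0] flags=1000 → (cmp)
[1] flags=1000 GT?F → skip
[2] flags=1000 GE?F → skip
[3] flags=1000 → (cmp)
[4] flags=1000 CS?F → skip
[5] flags=1000 NE?T → r0=0x5b
[6] flags=1000 GE?F → skip

VAL = 0x5b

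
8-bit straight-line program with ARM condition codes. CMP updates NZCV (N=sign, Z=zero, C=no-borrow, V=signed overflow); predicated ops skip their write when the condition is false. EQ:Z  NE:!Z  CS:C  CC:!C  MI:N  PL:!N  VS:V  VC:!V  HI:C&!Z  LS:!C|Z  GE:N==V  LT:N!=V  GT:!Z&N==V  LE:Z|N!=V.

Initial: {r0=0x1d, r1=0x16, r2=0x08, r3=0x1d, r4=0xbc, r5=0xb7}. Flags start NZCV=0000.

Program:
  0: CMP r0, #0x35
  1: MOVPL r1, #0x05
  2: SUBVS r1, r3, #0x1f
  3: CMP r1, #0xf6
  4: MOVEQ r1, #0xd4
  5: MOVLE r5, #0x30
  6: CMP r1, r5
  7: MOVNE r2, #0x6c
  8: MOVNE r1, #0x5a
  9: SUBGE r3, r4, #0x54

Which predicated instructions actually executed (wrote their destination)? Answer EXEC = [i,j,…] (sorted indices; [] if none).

EXEC = [7,8,9]

[0] flags=1000 → (cmp)
[1] flags=1000 PL?F → skip
[2] flags=1000 VS?F → skip
[3] flags=0000 → (cmp)
[4] flags=0000 EQ?F → skip
[5] flags=0000 LE?F → skip
[6] flags=0000 → (cmp)
[7] flags=0000 NE?T → r2=0x6c
[8] flags=0000 NE?T → r1=0x5a
[9] flags=0000 GE?T → r3=0x68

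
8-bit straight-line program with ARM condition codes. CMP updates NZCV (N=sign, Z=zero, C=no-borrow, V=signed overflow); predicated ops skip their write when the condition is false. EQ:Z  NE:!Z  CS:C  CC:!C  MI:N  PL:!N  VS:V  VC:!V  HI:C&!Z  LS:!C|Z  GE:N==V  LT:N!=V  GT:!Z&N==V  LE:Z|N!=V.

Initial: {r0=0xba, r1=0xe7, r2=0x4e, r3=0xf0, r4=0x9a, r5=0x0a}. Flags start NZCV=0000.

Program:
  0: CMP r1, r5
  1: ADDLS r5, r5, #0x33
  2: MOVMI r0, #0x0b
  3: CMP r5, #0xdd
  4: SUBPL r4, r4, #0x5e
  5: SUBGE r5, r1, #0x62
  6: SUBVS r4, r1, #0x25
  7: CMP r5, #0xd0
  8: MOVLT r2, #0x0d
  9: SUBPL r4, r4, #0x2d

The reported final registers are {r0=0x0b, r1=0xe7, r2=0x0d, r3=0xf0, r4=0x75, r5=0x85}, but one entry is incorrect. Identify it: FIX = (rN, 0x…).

0: ✓ CMP  NZCV=1010
1: · ADDLS
2: ✓ MOVMI  r0←0x0b
3: ✓ CMP  NZCV=0000
4: ✓ SUBPL  r4←0x3c
5: ✓ SUBGE  r5←0x85
6: · SUBVS
7: ✓ CMP  NZCV=1000
8: ✓ MOVLT  r2←0x0d
9: · SUBPL

FIX = (r4, 0x3c)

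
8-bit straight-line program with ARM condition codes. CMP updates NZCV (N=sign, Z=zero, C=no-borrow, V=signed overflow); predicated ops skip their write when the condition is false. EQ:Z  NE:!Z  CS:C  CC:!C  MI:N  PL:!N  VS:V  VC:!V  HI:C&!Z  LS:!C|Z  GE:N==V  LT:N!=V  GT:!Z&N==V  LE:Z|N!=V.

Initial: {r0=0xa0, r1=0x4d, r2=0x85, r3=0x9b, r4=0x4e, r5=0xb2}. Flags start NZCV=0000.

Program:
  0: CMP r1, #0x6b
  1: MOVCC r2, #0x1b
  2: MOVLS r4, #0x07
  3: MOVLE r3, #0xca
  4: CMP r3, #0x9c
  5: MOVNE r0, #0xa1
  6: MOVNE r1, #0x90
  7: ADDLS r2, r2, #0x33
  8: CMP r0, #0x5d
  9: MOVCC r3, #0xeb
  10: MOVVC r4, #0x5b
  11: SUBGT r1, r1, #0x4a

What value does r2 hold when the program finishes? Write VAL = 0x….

[0] flags=1000 → (cmp)
[1] flags=1000 CC?T → r2=0x1b
[2] flags=1000 LS?T → r4=0x07
[3] flags=1000 LE?T → r3=0xca
[4] flags=0010 → (cmp)
[5] flags=0010 NE?T → r0=0xa1
[6] flags=0010 NE?T → r1=0x90
[7] flags=0010 LS?F → skip
[8] flags=0011 → (cmp)
[9] flags=0011 CC?F → skip
[10] flags=0011 VC?F → skip
[11] flags=0011 GT?F → skip

VAL = 0x1b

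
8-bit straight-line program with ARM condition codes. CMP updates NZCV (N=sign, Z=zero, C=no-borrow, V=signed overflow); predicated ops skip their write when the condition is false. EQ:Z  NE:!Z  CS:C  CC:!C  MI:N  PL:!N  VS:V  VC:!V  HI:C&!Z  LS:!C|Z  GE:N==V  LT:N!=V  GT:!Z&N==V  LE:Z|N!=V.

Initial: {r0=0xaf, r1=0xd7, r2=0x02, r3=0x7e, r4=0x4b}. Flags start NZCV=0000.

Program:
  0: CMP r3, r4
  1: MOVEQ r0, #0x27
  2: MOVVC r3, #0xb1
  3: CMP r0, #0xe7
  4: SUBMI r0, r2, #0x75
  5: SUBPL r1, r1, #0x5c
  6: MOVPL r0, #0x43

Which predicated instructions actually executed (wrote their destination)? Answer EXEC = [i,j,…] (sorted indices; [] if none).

EXEC = [2,4]

[0] flags=0010 → (cmp)
[1] flags=0010 EQ?F → skip
[2] flags=0010 VC?T → r3=0xb1
[3] flags=1000 → (cmp)
[4] flags=1000 MI?T → r0=0x8d
[5] flags=1000 PL?F → skip
[6] flags=1000 PL?F → skip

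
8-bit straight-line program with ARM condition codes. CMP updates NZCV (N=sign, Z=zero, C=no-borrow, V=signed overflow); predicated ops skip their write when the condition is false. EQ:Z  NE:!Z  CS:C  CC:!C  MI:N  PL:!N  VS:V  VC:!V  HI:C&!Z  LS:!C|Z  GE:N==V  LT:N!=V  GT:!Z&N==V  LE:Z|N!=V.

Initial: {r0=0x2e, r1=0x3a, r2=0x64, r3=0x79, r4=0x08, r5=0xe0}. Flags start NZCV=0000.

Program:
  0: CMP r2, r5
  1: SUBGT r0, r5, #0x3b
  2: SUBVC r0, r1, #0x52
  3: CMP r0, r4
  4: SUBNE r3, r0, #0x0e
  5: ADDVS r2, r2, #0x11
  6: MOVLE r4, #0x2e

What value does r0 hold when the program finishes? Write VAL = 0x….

VAL = 0xa5

0: ✓ CMP  NZCV=1001
1: ✓ SUBGT  r0←0xa5
2: · SUBVC
3: ✓ CMP  NZCV=1010
4: ✓ SUBNE  r3←0x97
5: · ADDVS
6: ✓ MOVLE  r4←0x2e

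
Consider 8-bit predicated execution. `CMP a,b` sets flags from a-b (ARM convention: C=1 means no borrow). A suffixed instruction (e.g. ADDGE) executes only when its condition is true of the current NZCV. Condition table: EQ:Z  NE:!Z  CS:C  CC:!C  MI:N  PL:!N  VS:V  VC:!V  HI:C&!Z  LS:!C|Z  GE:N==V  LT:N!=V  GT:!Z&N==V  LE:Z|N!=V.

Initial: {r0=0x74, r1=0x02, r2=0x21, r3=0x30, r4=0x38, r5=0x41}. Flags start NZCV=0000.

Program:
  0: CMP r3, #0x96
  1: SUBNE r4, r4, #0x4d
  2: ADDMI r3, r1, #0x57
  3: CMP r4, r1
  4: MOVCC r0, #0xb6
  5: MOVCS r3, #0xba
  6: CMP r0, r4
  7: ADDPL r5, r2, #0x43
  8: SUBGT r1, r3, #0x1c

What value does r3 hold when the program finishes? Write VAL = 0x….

0: ✓ CMP  NZCV=1001
1: ✓ SUBNE  r4←0xeb
2: ✓ ADDMI  r3←0x59
3: ✓ CMP  NZCV=1010
4: · MOVCC
5: ✓ MOVCS  r3←0xba
6: ✓ CMP  NZCV=1001
7: · ADDPL
8: ✓ SUBGT  r1←0x9e

VAL = 0xba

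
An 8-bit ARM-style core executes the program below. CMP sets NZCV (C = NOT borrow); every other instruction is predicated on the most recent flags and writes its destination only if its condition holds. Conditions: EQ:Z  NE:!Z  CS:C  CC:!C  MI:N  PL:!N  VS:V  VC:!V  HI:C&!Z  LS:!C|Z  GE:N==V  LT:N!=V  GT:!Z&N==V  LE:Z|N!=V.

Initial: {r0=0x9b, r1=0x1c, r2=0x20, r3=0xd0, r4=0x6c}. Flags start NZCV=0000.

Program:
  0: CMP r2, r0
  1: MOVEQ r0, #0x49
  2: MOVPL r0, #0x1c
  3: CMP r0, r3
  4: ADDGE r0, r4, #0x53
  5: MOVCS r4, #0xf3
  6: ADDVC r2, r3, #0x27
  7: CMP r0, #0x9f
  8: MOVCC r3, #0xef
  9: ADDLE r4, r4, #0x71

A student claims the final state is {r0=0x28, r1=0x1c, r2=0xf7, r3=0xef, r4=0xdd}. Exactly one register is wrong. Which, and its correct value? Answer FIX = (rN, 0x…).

0: ✓ CMP  NZCV=1001
1: · MOVEQ
2: · MOVPL
3: ✓ CMP  NZCV=1000
4: · ADDGE
5: · MOVCS
6: ✓ ADDVC  r2←0xf7
7: ✓ CMP  NZCV=1000
8: ✓ MOVCC  r3←0xef
9: ✓ ADDLE  r4←0xdd

FIX = (r0, 0x9b)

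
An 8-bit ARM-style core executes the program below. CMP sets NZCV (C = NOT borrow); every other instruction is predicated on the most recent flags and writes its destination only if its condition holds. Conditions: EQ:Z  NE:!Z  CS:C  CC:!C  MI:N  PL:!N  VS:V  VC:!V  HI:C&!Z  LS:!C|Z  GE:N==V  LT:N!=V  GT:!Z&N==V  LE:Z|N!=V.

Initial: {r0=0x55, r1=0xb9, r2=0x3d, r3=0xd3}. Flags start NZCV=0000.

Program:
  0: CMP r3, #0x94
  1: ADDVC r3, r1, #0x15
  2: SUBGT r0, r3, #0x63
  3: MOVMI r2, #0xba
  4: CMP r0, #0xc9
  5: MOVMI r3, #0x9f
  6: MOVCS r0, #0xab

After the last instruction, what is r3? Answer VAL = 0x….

[0] flags=0010 → (cmp)
[1] flags=0010 VC?T → r3=0xce
[2] flags=0010 GT?T → r0=0x6b
[3] flags=0010 MI?F → skip
[4] flags=1001 → (cmp)
[5] flags=1001 MI?T → r3=0x9f
[6] flags=1001 CS?F → skip

VAL = 0x9f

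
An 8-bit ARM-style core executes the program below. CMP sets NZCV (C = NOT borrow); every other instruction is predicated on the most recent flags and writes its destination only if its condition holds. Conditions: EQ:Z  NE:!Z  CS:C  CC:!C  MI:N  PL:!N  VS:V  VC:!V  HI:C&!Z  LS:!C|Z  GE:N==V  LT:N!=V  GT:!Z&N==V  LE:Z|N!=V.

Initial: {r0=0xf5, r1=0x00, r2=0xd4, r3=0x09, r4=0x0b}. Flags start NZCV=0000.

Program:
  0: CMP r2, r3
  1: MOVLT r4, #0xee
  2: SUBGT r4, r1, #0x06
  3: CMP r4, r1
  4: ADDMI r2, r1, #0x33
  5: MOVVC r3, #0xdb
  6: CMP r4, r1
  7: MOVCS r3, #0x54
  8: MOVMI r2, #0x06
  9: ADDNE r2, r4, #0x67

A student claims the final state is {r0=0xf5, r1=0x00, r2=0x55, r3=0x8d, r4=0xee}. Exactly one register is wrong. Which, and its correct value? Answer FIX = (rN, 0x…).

FIX = (r3, 0x54)

0: ✓ CMP  NZCV=1010
1: ✓ MOVLT  r4←0xee
2: · SUBGT
3: ✓ CMP  NZCV=1010
4: ✓ ADDMI  r2←0x33
5: ✓ MOVVC  r3←0xdb
6: ✓ CMP  NZCV=1010
7: ✓ MOVCS  r3←0x54
8: ✓ MOVMI  r2←0x06
9: ✓ ADDNE  r2←0x55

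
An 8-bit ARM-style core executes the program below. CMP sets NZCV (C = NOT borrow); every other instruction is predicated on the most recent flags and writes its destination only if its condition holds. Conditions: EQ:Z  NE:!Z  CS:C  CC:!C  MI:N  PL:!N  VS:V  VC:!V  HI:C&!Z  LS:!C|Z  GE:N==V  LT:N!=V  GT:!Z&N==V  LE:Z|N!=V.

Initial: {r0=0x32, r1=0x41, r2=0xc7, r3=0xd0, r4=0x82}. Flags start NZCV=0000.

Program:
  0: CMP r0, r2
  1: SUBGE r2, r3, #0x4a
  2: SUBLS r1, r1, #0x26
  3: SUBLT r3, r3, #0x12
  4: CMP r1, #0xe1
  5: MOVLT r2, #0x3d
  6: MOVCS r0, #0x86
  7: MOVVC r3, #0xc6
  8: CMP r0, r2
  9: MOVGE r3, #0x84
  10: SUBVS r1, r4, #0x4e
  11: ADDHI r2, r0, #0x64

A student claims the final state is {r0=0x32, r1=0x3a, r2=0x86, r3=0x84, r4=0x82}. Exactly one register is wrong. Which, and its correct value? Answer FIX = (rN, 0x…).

[0] flags=0000 → (cmp)
[1] flags=0000 GE?T → r2=0x86
[2] flags=0000 LS?T → r1=0x1b
[3] flags=0000 LT?F → skip
[4] flags=0000 → (cmp)
[5] flags=0000 LT?F → skip
[6] flags=0000 CS?F → skip
[7] flags=0000 VC?T → r3=0xc6
[8] flags=1001 → (cmp)
[9] flags=1001 GE?T → r3=0x84
[10] flags=1001 VS?T → r1=0x34
[11] flags=1001 HI?F → skip

FIX = (r1, 0x34)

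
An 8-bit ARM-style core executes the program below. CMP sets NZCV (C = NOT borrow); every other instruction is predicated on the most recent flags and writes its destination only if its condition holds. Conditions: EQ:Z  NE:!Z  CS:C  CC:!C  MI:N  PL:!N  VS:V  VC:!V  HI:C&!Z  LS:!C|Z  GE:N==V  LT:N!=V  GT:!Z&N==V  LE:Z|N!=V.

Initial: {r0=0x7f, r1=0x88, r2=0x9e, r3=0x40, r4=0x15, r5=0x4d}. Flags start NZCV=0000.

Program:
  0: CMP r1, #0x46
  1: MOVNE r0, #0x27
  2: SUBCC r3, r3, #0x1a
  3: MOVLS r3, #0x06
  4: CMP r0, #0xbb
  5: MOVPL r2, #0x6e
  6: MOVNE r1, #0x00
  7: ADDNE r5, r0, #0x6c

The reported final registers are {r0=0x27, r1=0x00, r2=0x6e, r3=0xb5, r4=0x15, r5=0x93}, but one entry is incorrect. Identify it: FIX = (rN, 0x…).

FIX = (r3, 0x40)

[0] flags=0011 → (cmp)
[1] flags=0011 NE?T → r0=0x27
[2] flags=0011 CC?F → skip
[3] flags=0011 LS?F → skip
[4] flags=0000 → (cmp)
[5] flags=0000 PL?T → r2=0x6e
[6] flags=0000 NE?T → r1=0x00
[7] flags=0000 NE?T → r5=0x93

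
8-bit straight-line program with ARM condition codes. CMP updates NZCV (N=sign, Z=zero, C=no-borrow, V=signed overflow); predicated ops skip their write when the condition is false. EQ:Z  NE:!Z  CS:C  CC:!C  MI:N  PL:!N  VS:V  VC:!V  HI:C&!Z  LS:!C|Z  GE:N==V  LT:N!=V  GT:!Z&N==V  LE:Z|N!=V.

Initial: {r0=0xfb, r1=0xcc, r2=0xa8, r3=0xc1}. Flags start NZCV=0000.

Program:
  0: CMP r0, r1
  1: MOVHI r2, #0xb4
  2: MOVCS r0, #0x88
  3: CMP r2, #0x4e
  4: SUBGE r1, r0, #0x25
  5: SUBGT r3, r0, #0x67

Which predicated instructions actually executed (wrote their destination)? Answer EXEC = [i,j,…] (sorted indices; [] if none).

EXEC = [1,2]

0: ✓ CMP  NZCV=0010
1: ✓ MOVHI  r2←0xb4
2: ✓ MOVCS  r0←0x88
3: ✓ CMP  NZCV=0011
4: · SUBGE
5: · SUBGT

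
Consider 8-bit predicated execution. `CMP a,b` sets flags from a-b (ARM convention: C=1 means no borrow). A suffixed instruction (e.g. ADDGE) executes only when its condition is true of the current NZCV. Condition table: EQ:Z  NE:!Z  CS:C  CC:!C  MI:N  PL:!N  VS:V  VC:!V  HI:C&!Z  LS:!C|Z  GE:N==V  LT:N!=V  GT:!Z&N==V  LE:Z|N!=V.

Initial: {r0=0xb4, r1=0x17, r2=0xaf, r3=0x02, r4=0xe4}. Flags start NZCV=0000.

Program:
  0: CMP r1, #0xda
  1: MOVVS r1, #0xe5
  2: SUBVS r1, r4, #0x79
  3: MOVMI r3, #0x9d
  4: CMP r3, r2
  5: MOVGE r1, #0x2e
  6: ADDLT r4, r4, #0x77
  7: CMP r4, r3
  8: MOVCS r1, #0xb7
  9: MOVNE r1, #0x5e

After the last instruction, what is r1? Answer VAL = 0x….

[0] flags=0000 → (cmp)
[1] flags=0000 VS?F → skip
[2] flags=0000 VS?F → skip
[3] flags=0000 MI?F → skip
[4] flags=0000 → (cmp)
[5] flags=0000 GE?T → r1=0x2e
[6] flags=0000 LT?F → skip
[7] flags=1010 → (cmp)
[8] flags=1010 CS?T → r1=0xb7
[9] flags=1010 NE?T → r1=0x5e

VAL = 0x5e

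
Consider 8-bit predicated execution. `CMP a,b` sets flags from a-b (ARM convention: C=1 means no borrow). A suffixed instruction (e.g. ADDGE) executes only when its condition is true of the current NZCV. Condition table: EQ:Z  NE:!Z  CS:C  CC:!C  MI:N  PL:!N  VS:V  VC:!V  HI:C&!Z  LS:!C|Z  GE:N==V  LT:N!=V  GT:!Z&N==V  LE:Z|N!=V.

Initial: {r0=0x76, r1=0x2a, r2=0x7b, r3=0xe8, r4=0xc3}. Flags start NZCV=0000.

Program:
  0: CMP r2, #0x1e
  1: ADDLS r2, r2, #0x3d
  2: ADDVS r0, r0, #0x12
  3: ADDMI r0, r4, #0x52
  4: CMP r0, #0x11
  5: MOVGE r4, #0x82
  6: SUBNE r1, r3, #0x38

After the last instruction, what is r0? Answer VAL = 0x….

0: ✓ CMP  NZCV=0010
1: · ADDLS
2: · ADDVS
3: · ADDMI
4: ✓ CMP  NZCV=0010
5: ✓ MOVGE  r4←0x82
6: ✓ SUBNE  r1←0xb0

VAL = 0x76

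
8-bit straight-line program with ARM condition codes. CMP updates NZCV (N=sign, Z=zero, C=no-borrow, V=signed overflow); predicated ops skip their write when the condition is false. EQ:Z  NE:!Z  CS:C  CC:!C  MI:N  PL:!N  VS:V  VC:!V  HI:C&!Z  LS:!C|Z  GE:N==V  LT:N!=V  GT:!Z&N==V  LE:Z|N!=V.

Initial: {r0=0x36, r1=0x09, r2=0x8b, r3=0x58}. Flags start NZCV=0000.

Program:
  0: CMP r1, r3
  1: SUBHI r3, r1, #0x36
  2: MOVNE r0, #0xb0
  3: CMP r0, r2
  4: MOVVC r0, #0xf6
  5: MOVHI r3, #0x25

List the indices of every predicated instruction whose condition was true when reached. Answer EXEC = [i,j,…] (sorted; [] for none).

EXEC = [2,4,5]

[0] flags=1000 → (cmp)
[1] flags=1000 HI?F → skip
[2] flags=1000 NE?T → r0=0xb0
[3] flags=0010 → (cmp)
[4] flags=0010 VC?T → r0=0xf6
[5] flags=0010 HI?T → r3=0x25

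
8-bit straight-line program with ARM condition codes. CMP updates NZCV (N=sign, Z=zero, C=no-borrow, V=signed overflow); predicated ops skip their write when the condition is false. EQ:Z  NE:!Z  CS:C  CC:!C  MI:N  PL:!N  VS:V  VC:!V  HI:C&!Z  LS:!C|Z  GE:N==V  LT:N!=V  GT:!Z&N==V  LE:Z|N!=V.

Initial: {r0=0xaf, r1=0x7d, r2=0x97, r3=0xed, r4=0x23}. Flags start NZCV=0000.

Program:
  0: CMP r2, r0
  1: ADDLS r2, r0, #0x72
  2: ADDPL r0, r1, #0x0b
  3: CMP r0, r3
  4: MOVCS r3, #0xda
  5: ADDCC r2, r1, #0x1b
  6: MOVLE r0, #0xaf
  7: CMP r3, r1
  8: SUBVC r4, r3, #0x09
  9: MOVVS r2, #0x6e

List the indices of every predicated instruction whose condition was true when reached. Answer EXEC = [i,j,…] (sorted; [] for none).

0: ✓ CMP  NZCV=1000
1: ✓ ADDLS  r2←0x21
2: · ADDPL
3: ✓ CMP  NZCV=1000
4: · MOVCS
5: ✓ ADDCC  r2←0x98
6: ✓ MOVLE  r0←0xaf
7: ✓ CMP  NZCV=0011
8: · SUBVC
9: ✓ MOVVS  r2←0x6e

EXEC = [1,5,6,9]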